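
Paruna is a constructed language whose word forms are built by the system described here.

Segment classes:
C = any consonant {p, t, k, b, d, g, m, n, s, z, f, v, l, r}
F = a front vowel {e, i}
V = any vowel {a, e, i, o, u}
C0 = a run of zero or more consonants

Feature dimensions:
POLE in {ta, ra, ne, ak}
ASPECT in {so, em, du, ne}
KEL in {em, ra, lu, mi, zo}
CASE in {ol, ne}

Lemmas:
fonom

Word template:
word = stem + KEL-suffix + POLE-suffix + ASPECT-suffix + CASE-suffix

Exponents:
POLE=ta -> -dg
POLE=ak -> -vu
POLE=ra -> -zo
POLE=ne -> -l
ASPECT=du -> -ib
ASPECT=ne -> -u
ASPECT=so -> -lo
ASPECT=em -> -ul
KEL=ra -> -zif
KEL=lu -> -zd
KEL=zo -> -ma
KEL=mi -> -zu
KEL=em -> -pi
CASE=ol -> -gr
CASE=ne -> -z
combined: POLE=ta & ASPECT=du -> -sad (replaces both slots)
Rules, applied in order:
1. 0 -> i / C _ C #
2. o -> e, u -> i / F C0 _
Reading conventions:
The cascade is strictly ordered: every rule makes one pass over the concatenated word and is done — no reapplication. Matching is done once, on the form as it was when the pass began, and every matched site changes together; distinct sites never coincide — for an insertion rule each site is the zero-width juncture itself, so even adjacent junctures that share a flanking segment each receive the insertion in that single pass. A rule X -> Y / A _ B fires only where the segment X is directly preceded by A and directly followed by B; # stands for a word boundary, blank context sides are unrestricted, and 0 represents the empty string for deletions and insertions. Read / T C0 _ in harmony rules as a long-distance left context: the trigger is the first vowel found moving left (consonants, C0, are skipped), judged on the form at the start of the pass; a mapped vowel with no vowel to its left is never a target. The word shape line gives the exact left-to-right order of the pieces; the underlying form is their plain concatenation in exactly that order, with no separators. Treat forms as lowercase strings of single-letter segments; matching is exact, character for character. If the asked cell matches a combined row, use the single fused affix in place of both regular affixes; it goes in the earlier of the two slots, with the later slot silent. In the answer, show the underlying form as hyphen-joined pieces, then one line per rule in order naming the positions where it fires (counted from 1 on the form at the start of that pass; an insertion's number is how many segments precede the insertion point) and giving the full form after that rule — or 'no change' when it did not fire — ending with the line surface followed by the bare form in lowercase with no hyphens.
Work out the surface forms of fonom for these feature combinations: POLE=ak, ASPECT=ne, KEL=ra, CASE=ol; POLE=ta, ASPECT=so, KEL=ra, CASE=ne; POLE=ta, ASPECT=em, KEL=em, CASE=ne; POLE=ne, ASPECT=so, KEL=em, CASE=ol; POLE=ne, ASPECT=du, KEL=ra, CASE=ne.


cell POLE=ak, ASPECT=ne, KEL=ra, CASE=ol:
underlying: fonom-zif-vu-u-gr
1. 0 -> i / C _ C #: inserts after position(s) 12: fonomzifvuugir
2. o -> e, u -> i / F C0 _: fires at position(s) 10: fonomzifviugir
surface: fonomzifviugir

cell POLE=ta, ASPECT=so, KEL=ra, CASE=ne:
underlying: fonom-zif-dg-lo-z
1. 0 -> i / C _ C #: no change
2. o -> e, u -> i / F C0 _: fires at position(s) 12: fonomzifdglez
surface: fonomzifdglez

cell POLE=ta, ASPECT=em, KEL=em, CASE=ne:
underlying: fonom-pi-dg-ul-z
1. 0 -> i / C _ C #: inserts after position(s) 11: fonompidguliz
2. o -> e, u -> i / F C0 _: fires at position(s) 10: fonompidgiliz
surface: fonompidgiliz

cell POLE=ne, ASPECT=so, KEL=em, CASE=ol:
underlying: fonom-pi-l-lo-gr
1. 0 -> i / C _ C #: inserts after position(s) 11: fonompillogir
2. o -> e, u -> i / F C0 _: fires at position(s) 10: fonompillegir
surface: fonompillegir

cell POLE=ne, ASPECT=du, KEL=ra, CASE=ne:
underlying: fonom-zif-l-ib-z
1. 0 -> i / C _ C #: inserts after position(s) 11: fonomziflibiz
2. o -> e, u -> i / F C0 _: no change
surface: fonomziflibiz


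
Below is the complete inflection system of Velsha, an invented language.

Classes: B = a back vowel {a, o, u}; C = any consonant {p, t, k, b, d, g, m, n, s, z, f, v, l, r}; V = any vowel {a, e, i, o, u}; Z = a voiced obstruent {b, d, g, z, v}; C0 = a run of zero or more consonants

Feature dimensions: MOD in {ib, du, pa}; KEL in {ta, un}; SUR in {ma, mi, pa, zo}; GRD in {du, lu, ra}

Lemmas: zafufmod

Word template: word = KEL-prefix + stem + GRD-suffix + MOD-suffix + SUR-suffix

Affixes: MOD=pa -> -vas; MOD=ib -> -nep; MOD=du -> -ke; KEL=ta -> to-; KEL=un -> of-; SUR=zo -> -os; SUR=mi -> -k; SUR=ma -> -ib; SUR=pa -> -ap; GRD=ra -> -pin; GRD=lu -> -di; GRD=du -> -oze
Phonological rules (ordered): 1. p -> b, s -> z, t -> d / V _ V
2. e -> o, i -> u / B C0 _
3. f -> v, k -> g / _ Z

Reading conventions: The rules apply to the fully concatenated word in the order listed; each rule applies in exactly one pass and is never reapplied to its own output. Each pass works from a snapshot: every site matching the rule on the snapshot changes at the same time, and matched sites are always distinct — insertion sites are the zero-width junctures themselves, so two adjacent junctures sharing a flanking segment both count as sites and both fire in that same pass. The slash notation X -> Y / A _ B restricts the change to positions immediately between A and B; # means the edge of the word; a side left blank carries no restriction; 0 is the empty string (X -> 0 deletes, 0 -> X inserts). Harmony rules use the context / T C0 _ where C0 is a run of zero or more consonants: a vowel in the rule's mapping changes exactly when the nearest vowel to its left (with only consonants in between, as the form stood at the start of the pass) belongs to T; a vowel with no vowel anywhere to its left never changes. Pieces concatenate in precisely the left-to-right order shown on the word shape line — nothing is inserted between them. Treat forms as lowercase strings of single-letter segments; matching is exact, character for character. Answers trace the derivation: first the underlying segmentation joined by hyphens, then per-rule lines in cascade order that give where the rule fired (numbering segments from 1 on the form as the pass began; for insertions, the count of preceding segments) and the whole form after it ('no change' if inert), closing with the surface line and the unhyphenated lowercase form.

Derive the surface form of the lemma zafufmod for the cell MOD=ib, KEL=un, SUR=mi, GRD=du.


underlying: of-zafufmod-oze-nep-k
1. p -> b, s -> z, t -> d / V _ V: no change
2. e -> o, i -> u / B C0 _: fires at position(s) 13: ofzafufmodozonepk
3. f -> v, k -> g / _ Z: fires at position(s) 2: ovzafufmodozonepk
surface: ovzafufmodozonepk


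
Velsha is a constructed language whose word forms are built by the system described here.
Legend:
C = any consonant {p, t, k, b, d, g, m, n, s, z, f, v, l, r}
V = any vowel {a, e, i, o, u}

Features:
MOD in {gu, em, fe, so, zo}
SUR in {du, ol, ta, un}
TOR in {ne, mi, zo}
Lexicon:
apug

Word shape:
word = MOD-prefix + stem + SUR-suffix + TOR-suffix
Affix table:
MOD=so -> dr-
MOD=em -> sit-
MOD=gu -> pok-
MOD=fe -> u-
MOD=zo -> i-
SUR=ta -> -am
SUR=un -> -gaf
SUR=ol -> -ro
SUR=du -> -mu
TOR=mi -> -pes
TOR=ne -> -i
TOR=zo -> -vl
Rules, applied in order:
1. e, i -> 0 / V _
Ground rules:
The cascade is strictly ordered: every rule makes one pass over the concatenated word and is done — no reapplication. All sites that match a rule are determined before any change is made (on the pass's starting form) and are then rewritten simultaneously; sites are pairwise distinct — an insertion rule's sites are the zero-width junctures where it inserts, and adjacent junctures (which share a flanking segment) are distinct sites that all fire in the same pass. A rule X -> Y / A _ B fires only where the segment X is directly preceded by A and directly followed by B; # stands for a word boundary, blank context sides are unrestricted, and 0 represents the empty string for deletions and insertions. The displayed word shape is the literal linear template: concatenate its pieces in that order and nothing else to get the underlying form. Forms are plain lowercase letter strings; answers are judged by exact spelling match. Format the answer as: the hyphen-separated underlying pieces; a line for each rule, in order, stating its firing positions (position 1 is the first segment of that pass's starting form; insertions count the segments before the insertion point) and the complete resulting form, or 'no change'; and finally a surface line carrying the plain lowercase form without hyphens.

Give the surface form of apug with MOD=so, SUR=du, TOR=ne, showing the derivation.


underlying: dr-apug-mu-i
1. e, i -> 0 / V _: fires at position(s) 9: drapugmu
surface: drapugmu


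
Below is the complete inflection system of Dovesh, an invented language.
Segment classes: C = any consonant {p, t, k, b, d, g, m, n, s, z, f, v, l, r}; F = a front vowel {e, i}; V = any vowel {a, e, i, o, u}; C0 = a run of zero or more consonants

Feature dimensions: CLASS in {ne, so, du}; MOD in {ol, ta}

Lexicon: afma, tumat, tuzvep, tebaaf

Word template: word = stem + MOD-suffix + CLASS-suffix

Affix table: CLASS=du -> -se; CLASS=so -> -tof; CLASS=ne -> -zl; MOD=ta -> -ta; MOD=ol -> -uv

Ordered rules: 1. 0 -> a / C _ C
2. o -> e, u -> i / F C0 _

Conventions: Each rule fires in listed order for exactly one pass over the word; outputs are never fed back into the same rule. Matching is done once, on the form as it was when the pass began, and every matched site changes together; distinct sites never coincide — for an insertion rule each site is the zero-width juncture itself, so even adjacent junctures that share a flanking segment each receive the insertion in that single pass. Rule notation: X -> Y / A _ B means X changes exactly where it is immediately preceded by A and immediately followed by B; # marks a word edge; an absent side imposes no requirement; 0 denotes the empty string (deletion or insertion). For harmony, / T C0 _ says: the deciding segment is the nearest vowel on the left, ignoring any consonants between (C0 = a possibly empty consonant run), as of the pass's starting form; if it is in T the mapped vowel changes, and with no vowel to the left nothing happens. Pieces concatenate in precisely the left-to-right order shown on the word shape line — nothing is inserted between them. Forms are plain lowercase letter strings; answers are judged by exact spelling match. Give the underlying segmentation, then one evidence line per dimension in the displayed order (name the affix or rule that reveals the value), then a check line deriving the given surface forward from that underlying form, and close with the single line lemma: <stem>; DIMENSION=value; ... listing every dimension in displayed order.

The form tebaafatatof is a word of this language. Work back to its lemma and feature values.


underlying: tebaaf-ta-tof
CLASS=so - signalled by the affix -tof
MOD=ta - signalled by the affix -ta
check: tebaaftatof -> tebaafatatof -> tebaafatatof
lemma: tebaaf; CLASS=so; MOD=ta


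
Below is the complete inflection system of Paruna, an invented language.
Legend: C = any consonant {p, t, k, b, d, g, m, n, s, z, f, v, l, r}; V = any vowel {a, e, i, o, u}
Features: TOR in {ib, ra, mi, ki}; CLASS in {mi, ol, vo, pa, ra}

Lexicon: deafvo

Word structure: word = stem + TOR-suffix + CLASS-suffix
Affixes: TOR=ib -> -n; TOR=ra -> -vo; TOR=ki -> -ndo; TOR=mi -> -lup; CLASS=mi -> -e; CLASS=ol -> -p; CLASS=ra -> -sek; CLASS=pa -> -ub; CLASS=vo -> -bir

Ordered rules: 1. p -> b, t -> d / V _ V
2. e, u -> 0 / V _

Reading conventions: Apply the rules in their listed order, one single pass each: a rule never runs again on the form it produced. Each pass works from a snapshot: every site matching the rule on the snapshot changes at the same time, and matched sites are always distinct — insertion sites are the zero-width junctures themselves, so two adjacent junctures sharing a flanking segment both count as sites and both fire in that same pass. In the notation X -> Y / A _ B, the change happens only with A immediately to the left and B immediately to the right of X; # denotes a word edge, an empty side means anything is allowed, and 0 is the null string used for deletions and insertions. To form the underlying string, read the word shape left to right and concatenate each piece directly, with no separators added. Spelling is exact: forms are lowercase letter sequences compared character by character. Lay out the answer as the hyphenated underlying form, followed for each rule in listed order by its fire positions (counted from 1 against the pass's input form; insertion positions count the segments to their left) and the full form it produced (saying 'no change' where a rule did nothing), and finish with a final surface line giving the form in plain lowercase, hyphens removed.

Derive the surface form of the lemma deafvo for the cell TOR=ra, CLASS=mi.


underlying: deafvo-vo-e
1. p -> b, t -> d / V _ V: no change
2. e, u -> 0 / V _: fires at position(s) 9: deafvovo
surface: deafvovo


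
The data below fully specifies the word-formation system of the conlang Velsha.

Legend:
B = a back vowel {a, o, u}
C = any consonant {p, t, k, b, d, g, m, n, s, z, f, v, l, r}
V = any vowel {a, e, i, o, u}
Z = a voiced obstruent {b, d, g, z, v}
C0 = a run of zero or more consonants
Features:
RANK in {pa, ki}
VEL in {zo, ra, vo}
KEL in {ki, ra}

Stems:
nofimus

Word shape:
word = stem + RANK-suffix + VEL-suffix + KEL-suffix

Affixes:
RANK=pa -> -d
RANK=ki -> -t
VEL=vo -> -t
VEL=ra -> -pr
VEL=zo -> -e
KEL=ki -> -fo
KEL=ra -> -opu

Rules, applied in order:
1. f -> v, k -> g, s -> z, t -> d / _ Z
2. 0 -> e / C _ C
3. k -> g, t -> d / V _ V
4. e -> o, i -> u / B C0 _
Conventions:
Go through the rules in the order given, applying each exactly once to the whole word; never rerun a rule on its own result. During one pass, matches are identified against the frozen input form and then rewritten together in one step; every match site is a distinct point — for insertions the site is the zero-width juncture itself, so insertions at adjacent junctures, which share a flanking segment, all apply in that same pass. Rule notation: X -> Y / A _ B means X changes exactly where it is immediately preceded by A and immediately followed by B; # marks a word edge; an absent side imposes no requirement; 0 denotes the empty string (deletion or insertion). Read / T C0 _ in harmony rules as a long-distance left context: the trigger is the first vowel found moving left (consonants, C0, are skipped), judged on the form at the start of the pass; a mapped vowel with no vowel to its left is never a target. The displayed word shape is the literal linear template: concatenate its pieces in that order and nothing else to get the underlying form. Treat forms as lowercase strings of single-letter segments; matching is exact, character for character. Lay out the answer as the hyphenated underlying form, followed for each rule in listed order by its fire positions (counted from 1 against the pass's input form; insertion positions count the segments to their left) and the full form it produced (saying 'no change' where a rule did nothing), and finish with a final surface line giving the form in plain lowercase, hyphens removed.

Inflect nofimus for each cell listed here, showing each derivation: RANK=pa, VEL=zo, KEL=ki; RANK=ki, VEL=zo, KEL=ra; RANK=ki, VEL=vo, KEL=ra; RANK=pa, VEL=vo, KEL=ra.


cell RANK=pa, VEL=zo, KEL=ki:
underlying: nofimus-d-e-fo
1. f -> v, k -> g, s -> z, t -> d / _ Z: fires at position(s) 7: nofimuzdefo
2. 0 -> e / C _ C: inserts after position(s) 7: nofimuzedefo
3. k -> g, t -> d / V _ V: no change
4. e -> o, i -> u / B C0 _: fires at position(s) 4, 8: nofumuzodefo
surface: nofumuzodefo

cell RANK=ki, VEL=zo, KEL=ra:
underlying: nofimus-t-e-opu
1. f -> v, k -> g, s -> z, t -> d / _ Z: no change
2. 0 -> e / C _ C: inserts after position(s) 7: nofimuseteopu
3. k -> g, t -> d / V _ V: fires at position(s) 9: nofimusedeopu
4. e -> o, i -> u / B C0 _: fires at position(s) 4, 8: nofumusodeopu
surface: nofumusodeopu

cell RANK=ki, VEL=vo, KEL=ra:
underlying: nofimus-t-t-opu
1. f -> v, k -> g, s -> z, t -> d / _ Z: no change
2. 0 -> e / C _ C: inserts after position(s) 7, 8: nofimusetetopu
3. k -> g, t -> d / V _ V: fires at position(s) 9, 11: nofimusededopu
4. e -> o, i -> u / B C0 _: fires at position(s) 4, 8: nofumusodedopu
surface: nofumusodedopu

cell RANK=pa, VEL=vo, KEL=ra:
underlying: nofimus-d-t-opu
1. f -> v, k -> g, s -> z, t -> d / _ Z: fires at position(s) 7: nofimuzdtopu
2. 0 -> e / C _ C: inserts after position(s) 7, 8: nofimuzedetopu
3. k -> g, t -> d / V _ V: fires at position(s) 11: nofimuzededopu
4. e -> o, i -> u / B C0 _: fires at position(s) 4, 8: nofumuzodedopu
surface: nofumuzodedopu


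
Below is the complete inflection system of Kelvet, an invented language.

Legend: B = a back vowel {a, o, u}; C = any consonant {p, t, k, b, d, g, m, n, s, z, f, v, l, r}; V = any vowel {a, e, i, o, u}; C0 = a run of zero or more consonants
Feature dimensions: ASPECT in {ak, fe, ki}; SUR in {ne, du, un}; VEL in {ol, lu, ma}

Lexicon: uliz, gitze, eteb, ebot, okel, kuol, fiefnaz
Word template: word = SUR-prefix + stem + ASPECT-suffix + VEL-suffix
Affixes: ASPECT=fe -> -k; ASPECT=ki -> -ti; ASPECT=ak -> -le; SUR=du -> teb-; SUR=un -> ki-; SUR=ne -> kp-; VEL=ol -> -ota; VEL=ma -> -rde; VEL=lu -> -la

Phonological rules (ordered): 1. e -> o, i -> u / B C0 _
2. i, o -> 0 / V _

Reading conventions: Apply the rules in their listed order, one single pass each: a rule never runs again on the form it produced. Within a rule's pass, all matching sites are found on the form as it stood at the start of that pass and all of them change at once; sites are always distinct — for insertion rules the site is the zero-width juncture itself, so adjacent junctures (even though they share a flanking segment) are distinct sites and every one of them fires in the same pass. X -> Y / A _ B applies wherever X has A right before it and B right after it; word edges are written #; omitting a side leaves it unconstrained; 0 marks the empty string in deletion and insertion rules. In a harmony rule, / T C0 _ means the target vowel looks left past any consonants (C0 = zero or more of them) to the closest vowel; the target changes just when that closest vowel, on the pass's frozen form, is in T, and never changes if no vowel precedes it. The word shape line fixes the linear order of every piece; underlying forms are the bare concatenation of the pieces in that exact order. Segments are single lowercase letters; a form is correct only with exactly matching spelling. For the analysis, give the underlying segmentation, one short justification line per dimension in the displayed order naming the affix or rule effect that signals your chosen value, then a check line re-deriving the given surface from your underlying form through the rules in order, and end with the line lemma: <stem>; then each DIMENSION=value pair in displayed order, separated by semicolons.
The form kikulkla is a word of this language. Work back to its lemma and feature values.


underlying: ki-kuol-k-la
ASPECT=fe - signalled by the affix -k
SUR=un - signalled by the affix ki-
VEL=lu - signalled by the affix -la
check: kikuolkla -> kikuolkla -> kikulkla
lemma: kuol; ASPECT=fe; SUR=un; VEL=lu


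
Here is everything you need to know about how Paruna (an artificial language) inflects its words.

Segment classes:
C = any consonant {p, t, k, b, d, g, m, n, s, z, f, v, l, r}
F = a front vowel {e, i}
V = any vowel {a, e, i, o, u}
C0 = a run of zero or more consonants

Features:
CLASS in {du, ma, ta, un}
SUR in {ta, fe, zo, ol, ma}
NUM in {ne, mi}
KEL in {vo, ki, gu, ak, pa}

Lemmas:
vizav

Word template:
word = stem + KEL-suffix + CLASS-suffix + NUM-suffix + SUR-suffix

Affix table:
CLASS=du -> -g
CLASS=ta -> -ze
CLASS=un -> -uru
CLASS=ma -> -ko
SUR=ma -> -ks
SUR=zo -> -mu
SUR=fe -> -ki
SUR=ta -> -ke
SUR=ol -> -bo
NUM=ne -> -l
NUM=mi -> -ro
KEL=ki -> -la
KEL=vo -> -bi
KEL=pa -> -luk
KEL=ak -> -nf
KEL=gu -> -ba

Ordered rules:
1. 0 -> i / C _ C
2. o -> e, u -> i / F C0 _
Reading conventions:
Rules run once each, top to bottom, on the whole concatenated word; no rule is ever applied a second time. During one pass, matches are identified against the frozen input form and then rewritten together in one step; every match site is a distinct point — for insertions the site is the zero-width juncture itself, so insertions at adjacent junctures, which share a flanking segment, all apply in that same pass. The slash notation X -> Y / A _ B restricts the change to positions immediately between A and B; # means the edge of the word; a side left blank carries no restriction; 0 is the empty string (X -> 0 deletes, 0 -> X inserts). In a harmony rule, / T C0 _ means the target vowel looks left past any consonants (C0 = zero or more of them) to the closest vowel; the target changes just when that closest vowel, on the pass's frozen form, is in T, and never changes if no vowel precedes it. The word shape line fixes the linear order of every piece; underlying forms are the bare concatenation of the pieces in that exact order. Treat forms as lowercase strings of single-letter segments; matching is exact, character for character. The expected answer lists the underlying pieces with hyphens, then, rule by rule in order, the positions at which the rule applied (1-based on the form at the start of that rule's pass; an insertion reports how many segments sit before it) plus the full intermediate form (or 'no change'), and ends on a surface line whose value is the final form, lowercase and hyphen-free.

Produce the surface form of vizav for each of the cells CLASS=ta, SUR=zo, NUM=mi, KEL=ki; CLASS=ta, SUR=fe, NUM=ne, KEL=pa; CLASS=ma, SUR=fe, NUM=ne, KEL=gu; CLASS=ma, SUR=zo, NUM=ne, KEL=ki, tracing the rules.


cell CLASS=ta, SUR=zo, NUM=mi, KEL=ki:
underlying: vizav-la-ze-ro-mu
1. 0 -> i / C _ C: inserts after position(s) 5: vizavilazeromu
2. o -> e, u -> i / F C0 _: fires at position(s) 12: vizavilazeremu
surface: vizavilazeremu

cell CLASS=ta, SUR=fe, NUM=ne, KEL=pa:
underlying: vizav-luk-ze-l-ki
1. 0 -> i / C _ C: inserts after position(s) 5, 8, 11: vizavilukizeliki
2. o -> e, u -> i / F C0 _: fires at position(s) 8: vizavilikizeliki
surface: vizavilikizeliki

cell CLASS=ma, SUR=fe, NUM=ne, KEL=gu:
underlying: vizav-ba-ko-l-ki
1. 0 -> i / C _ C: inserts after position(s) 5, 10: vizavibakoliki
2. o -> e, u -> i / F C0 _: no change
surface: vizavibakoliki

cell CLASS=ma, SUR=zo, NUM=ne, KEL=ki:
underlying: vizav-la-ko-l-mu
1. 0 -> i / C _ C: inserts after position(s) 5, 10: vizavilakolimu
2. o -> e, u -> i / F C0 _: fires at position(s) 14: vizavilakolimi
surface: vizavilakolimi


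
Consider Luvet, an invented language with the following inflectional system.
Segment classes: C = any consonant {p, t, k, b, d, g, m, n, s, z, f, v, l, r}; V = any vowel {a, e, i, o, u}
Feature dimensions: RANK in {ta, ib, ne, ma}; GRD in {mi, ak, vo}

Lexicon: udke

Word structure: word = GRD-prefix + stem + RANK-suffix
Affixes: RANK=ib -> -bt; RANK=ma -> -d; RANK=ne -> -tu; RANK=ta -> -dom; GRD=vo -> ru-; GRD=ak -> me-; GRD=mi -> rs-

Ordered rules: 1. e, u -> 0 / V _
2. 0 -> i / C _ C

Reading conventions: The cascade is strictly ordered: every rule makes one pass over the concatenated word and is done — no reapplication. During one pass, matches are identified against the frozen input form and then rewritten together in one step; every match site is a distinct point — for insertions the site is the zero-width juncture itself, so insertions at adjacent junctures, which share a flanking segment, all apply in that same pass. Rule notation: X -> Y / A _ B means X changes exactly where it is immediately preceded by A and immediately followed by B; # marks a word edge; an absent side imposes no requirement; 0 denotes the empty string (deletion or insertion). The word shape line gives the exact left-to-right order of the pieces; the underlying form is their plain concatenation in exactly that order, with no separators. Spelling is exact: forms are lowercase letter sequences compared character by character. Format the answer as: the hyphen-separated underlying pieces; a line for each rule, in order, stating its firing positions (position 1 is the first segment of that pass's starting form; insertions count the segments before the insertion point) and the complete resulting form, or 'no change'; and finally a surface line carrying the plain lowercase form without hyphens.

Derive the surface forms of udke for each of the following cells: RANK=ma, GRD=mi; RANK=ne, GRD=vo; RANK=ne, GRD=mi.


cell RANK=ma, GRD=mi:
underlying: rs-udke-d
1. e, u -> 0 / V _: no change
2. 0 -> i / C _ C: inserts after position(s) 1, 4: risudiked
surface: risudiked

cell RANK=ne, GRD=vo:
underlying: ru-udke-tu
1. e, u -> 0 / V _: fires at position(s) 3: rudketu
2. 0 -> i / C _ C: inserts after position(s) 3: rudiketu
surface: rudiketu

cell RANK=ne, GRD=mi:
underlying: rs-udke-tu
1. e, u -> 0 / V _: no change
2. 0 -> i / C _ C: inserts after position(s) 1, 4: risudiketu
surface: risudiketu


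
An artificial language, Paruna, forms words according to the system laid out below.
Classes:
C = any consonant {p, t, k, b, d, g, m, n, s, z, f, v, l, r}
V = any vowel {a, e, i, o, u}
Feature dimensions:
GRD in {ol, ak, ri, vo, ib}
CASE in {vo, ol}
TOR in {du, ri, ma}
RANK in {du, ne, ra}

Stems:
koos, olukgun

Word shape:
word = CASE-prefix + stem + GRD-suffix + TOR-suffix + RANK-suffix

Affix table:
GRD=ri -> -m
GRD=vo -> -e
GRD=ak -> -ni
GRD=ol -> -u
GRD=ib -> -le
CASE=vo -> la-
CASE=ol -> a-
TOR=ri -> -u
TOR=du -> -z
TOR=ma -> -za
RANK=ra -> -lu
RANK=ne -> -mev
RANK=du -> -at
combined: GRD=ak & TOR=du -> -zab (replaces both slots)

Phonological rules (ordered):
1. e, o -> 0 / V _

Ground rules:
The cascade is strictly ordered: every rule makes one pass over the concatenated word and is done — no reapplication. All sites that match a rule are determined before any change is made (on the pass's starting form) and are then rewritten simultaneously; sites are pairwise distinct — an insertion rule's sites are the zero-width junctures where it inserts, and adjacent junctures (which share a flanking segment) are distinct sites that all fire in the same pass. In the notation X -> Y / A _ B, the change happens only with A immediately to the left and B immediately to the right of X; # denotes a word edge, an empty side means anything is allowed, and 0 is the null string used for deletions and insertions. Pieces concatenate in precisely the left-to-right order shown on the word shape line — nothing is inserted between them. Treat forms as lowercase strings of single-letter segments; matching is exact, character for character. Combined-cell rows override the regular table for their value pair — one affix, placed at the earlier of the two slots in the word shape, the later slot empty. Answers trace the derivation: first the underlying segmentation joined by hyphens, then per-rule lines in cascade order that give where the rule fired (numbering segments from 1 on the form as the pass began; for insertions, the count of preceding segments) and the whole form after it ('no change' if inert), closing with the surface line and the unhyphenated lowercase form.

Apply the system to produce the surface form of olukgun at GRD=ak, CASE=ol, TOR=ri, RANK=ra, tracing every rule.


underlying: a-olukgun-ni-u-lu
1. e, o -> 0 / V _: fires at position(s) 2: alukgunniulu
surface: alukgunniulu


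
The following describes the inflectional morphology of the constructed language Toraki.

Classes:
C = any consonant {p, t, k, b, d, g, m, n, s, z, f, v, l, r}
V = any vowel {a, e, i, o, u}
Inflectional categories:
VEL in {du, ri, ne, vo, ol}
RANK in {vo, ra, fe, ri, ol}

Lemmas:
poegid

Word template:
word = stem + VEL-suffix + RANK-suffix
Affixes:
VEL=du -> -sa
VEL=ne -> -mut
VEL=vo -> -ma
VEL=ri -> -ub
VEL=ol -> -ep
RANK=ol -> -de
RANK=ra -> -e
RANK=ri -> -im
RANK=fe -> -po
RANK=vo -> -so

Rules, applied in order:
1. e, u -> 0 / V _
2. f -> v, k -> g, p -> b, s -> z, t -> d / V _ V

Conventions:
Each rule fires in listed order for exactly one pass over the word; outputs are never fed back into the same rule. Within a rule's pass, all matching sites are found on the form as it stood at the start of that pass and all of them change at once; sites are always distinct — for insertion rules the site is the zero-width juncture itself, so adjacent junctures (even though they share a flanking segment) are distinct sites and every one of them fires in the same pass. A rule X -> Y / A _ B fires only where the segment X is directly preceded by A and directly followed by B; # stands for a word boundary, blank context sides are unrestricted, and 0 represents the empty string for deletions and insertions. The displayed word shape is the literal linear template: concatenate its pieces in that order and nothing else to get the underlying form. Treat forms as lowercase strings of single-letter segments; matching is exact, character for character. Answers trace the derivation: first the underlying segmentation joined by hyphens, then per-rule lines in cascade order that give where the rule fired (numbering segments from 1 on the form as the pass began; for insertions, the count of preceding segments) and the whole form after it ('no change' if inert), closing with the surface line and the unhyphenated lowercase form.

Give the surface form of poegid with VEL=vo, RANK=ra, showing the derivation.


underlying: poegid-ma-e
1. e, u -> 0 / V _: fires at position(s) 3, 9: pogidma
2. f -> v, k -> g, p -> b, s -> z, t -> d / V _ V: no change
surface: pogidma


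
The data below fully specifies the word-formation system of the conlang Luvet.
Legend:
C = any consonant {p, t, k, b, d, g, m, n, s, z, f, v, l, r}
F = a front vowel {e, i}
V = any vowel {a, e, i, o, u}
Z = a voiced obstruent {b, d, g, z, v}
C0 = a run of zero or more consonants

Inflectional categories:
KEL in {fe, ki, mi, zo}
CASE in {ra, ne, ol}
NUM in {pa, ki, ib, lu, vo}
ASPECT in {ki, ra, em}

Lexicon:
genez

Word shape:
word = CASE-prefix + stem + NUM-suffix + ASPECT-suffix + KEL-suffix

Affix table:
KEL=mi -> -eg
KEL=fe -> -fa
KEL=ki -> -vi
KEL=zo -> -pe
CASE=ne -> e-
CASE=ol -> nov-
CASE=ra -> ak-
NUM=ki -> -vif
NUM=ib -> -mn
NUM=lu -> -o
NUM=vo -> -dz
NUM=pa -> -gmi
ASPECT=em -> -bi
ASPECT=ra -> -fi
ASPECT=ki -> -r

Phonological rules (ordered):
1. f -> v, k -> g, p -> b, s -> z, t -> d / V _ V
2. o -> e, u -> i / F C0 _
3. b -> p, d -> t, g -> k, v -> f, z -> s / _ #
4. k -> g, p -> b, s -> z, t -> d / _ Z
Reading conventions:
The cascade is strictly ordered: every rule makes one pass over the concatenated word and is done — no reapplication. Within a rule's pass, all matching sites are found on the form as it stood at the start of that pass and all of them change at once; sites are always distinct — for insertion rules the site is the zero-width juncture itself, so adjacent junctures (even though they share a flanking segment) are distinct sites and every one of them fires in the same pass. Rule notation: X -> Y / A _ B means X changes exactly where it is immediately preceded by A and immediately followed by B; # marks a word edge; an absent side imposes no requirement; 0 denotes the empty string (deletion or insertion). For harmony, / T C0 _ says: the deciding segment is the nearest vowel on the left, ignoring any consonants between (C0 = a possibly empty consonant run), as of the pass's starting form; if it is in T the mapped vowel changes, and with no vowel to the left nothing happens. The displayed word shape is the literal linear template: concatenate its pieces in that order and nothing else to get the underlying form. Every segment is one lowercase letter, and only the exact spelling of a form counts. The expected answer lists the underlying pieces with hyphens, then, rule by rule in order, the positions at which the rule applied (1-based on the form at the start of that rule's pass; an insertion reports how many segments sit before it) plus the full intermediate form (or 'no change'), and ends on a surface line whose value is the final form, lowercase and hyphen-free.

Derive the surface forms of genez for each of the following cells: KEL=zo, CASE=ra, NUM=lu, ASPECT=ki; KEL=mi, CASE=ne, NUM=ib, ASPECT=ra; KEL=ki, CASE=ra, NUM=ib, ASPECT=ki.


cell KEL=zo, CASE=ra, NUM=lu, ASPECT=ki:
underlying: ak-genez-o-r-pe
1. f -> v, k -> g, p -> b, s -> z, t -> d / V _ V: no change
2. o -> e, u -> i / F C0 _: fires at position(s) 8: akgenezerpe
3. b -> p, d -> t, g -> k, v -> f, z -> s / _ #: no change
4. k -> g, p -> b, s -> z, t -> d / _ Z: fires at position(s) 2: aggenezerpe
surface: aggenezerpe

cell KEL=mi, CASE=ne, NUM=ib, ASPECT=ra:
underlying: e-genez-mn-fi-eg
1. f -> v, k -> g, p -> b, s -> z, t -> d / V _ V: no change
2. o -> e, u -> i / F C0 _: no change
3. b -> p, d -> t, g -> k, v -> f, z -> s / _ #: fires at position(s) 12: egenezmnfiek
4. k -> g, p -> b, s -> z, t -> d / _ Z: no change
surface: egenezmnfiek

cell KEL=ki, CASE=ra, NUM=ib, ASPECT=ki:
underlying: ak-genez-mn-r-vi
1. f -> v, k -> g, p -> b, s -> z, t -> d / V _ V: no change
2. o -> e, u -> i / F C0 _: no change
3. b -> p, d -> t, g -> k, v -> f, z -> s / _ #: no change
4. k -> g, p -> b, s -> z, t -> d / _ Z: fires at position(s) 2: aggenezmnrvi
surface: aggenezmnrvi


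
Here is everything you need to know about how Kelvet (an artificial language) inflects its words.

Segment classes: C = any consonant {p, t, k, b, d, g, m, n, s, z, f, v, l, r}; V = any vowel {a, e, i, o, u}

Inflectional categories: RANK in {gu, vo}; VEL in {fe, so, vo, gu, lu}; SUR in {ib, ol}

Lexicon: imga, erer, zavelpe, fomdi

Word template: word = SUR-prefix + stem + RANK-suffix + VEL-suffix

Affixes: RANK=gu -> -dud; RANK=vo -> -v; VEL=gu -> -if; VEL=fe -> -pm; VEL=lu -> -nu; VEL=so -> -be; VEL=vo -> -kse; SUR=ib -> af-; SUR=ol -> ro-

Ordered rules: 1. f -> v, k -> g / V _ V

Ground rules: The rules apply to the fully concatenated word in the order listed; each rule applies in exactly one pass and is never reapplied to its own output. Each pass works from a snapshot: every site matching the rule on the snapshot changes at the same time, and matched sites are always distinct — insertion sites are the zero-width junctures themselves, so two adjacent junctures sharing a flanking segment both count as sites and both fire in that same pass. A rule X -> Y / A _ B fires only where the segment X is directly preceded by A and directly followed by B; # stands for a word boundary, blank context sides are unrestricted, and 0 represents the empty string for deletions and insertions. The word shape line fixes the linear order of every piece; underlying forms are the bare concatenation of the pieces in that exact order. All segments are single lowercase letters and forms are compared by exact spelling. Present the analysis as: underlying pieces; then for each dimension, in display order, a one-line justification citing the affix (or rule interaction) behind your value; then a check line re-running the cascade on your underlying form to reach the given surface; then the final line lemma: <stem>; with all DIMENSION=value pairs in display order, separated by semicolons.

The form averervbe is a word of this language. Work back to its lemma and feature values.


underlying: af-erer-v-be
RANK=vo - signalled by the affix -v
VEL=so - signalled by the affix -be
SUR=ib - signalled by the affix af-
check: aferervbe -> averervbe
lemma: erer; RANK=vo; VEL=so; SUR=ib


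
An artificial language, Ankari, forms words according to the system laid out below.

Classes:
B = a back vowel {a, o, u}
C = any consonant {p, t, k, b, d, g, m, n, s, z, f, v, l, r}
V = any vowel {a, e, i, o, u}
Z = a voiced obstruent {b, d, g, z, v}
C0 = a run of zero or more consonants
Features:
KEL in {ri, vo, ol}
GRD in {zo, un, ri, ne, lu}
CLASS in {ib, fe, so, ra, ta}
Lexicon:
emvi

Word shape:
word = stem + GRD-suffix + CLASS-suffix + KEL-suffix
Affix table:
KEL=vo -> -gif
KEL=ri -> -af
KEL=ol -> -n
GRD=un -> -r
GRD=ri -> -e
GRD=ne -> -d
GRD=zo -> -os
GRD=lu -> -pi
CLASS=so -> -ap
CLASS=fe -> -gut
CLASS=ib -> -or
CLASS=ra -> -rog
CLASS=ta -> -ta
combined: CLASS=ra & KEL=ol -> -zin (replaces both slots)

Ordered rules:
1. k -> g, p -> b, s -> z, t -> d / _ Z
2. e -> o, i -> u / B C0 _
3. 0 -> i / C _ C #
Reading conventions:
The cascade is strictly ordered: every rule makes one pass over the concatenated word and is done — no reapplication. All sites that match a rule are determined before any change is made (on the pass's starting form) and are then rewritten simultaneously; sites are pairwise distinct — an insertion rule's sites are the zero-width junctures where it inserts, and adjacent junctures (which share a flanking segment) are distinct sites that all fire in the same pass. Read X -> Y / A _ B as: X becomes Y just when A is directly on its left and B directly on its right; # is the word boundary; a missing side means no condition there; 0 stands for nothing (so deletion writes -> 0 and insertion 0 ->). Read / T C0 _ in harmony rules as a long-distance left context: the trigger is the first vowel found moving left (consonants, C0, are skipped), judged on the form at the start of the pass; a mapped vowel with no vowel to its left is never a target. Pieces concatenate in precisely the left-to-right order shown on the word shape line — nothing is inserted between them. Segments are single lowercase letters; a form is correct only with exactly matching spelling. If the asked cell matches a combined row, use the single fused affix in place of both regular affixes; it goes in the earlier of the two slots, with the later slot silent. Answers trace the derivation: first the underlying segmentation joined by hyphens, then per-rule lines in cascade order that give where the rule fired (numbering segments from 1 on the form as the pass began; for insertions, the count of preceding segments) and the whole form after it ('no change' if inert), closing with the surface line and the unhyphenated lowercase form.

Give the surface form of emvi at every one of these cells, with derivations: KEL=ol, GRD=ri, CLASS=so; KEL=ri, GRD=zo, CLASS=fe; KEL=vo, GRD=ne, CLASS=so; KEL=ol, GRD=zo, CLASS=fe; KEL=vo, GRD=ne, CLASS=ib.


cell KEL=ol, GRD=ri, CLASS=so:
underlying: emvi-e-ap-n
1. k -> g, p -> b, s -> z, t -> d / _ Z: no change
2. e -> o, i -> u / B C0 _: no change
3. 0 -> i / C _ C #: inserts after position(s) 7: emvieapin
surface: emvieapin

cell KEL=ri, GRD=zo, CLASS=fe:
underlying: emvi-os-gut-af
1. k -> g, p -> b, s -> z, t -> d / _ Z: fires at position(s) 6: emviozgutaf
2. e -> o, i -> u / B C0 _: no change
3. 0 -> i / C _ C #: no change
surface: emviozgutaf

cell KEL=vo, GRD=ne, CLASS=so:
underlying: emvi-d-ap-gif
1. k -> g, p -> b, s -> z, t -> d / _ Z: fires at position(s) 7: emvidabgif
2. e -> o, i -> u / B C0 _: fires at position(s) 9: emvidabguf
3. 0 -> i / C _ C #: no change
surface: emvidabguf

cell KEL=ol, GRD=zo, CLASS=fe:
underlying: emvi-os-gut-n
1. k -> g, p -> b, s -> z, t -> d / _ Z: fires at position(s) 6: emviozgutn
2. e -> o, i -> u / B C0 _: no change
3. 0 -> i / C _ C #: inserts after position(s) 9: emviozgutin
surface: emviozgutin

cell KEL=vo, GRD=ne, CLASS=ib:
underlying: emvi-d-or-gif
1. k -> g, p -> b, s -> z, t -> d / _ Z: no change
2. e -> o, i -> u / B C0 _: fires at position(s) 9: emvidorguf
3. 0 -> i / C _ C #: no change
surface: emvidorguf


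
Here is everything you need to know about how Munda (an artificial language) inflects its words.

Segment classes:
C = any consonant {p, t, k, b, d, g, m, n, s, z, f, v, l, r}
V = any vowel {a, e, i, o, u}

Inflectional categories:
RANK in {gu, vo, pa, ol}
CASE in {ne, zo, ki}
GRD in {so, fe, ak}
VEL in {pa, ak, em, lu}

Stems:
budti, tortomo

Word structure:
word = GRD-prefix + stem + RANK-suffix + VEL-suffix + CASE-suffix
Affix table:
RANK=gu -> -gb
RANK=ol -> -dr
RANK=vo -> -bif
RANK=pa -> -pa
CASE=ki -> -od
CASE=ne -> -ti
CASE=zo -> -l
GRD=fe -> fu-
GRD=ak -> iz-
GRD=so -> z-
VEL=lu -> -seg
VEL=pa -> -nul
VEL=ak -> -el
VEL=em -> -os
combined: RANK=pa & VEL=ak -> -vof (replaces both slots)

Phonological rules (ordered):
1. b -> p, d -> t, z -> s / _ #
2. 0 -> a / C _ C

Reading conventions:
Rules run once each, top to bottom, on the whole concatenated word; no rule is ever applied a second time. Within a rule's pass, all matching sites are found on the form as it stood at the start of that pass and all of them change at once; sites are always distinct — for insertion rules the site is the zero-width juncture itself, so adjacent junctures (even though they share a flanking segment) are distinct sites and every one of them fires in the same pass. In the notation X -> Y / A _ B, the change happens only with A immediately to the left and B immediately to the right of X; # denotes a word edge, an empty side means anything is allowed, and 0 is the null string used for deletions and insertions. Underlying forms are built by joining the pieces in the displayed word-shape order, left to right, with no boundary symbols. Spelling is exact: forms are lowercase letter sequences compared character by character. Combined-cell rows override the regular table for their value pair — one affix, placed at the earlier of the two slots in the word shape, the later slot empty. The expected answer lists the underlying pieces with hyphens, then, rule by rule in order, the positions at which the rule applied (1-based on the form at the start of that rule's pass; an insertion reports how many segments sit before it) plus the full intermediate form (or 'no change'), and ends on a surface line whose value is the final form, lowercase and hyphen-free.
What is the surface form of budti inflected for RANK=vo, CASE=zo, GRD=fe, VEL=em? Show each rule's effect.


underlying: fu-budti-bif-os-l
1. b -> p, d -> t, z -> s / _ #: no change
2. 0 -> a / C _ C: inserts after position(s) 5, 12: fubudatibifosal
surface: fubudatibifosal
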